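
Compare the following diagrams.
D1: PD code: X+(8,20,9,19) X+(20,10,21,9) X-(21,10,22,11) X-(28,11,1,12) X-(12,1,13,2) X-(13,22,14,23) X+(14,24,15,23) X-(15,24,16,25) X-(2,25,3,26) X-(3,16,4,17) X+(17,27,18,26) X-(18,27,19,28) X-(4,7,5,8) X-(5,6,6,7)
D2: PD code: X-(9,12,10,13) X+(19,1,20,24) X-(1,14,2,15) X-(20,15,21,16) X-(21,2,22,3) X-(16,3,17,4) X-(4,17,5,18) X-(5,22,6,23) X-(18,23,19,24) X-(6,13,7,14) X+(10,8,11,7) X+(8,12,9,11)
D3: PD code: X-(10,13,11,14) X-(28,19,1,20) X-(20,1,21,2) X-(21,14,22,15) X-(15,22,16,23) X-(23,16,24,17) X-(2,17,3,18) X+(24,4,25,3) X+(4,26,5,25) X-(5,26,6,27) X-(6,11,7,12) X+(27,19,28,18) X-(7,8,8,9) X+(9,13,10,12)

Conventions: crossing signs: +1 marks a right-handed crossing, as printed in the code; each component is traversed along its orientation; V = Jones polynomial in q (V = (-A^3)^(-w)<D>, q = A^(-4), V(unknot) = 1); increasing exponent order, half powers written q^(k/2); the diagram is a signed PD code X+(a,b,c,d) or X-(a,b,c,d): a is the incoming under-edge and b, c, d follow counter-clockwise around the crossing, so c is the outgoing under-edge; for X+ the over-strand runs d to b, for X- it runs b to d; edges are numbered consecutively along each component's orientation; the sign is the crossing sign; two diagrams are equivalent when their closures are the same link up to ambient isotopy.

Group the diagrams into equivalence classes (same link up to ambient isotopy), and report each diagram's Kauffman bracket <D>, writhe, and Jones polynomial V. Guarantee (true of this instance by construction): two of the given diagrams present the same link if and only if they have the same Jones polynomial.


equivalence classes: {D1} | {D2} | {D3}
D1 (bracket A^-14 + A^-6 - A^-2; 14 crossings at w = -6): V = -q^-4 + q^-3 + q^-1
D2 (bracket A^-10 + A^-2 - A^2 + A^6 - A^10; 12 crossings at w = -6): V = -q^-7 + q^-6 - q^-5 + q^-4 + q^-2
V(D3) = -q^-6 + q^-5 - q^-4 + 2q^-3 - q^-2 + q^-1  [14 crossings, <D> = A^-14 - A^-10 + 2A^-6 - A^-2 + A^2 - A^6, w = -6]
key observation: comparing 3 Jones polynomials yields 3 groups


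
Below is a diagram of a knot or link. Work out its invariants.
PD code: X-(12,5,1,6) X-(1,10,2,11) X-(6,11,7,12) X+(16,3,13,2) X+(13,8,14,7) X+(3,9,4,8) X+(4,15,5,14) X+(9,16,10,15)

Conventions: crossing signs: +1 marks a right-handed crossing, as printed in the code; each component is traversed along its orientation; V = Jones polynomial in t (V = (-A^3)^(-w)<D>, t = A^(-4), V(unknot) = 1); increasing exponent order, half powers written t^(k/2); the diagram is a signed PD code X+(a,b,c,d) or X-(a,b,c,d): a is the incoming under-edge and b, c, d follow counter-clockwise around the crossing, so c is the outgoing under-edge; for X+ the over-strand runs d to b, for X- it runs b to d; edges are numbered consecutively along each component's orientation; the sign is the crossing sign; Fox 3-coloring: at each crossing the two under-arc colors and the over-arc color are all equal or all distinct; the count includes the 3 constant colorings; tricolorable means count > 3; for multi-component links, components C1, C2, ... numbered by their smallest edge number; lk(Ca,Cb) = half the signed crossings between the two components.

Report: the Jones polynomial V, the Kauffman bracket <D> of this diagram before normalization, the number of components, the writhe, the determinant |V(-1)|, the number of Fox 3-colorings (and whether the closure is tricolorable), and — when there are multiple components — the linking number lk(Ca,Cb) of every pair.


Jones polynomial: V(t) = -t^(1/2) + t^(3/2) - t^(5/2) - t^(9/2)
<D> = -A^-12 - A^-4 + 1 - A^4; writhe +2
components 2, writhe +2 (8 crossings)
linking number lk(C1,C2) = +2
3-colorings: 3 of 3^8, det 4 — not tricolorable
note: the 1 component pair carries total linking +2


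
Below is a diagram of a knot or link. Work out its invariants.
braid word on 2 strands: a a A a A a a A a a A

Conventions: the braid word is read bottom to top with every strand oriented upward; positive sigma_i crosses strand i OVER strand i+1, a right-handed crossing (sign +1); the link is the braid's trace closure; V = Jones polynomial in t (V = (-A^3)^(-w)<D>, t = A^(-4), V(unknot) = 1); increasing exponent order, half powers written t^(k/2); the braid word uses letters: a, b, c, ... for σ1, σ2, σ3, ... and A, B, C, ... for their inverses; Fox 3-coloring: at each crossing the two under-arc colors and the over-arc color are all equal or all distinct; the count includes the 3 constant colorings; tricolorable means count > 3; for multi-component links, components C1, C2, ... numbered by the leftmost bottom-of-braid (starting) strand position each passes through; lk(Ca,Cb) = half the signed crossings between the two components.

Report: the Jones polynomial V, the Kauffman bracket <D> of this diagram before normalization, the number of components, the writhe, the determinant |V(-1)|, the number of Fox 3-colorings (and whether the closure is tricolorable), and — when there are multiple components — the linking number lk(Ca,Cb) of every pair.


Jones polynomial: V(t) = t + t^3 - t^4
<D> = A^-7 - A^-3 - A^5; writhe +3
components 1, writhe +3 (11 crossings)
3-colorings: 9 of 3^11, det 3 — tricolorable
note: one generator, power 3: the (2,3) torus pattern


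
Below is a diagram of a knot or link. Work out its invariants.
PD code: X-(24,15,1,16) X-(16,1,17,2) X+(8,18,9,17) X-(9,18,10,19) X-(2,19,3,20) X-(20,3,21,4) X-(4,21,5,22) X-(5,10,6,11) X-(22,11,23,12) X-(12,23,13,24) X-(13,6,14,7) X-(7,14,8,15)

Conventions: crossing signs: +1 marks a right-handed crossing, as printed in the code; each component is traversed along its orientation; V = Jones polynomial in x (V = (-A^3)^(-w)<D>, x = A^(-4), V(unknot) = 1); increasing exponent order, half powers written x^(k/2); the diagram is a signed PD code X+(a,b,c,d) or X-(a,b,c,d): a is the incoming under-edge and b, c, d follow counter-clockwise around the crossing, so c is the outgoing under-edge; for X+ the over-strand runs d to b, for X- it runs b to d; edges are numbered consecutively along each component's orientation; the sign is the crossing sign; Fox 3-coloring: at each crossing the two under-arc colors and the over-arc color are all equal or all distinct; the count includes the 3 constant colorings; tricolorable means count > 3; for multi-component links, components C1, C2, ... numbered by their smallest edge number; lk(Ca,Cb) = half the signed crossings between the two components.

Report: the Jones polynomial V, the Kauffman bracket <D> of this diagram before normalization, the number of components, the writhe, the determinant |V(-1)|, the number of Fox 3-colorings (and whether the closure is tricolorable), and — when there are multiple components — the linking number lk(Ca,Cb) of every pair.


V(x) = -x^-10 + x^-6 + x^-4
bracket: A^-14 + A^-6 - A^10, w = -10
1 component, writhe -10, over 12 crossings
det 1, colorings 3 of 3^12 — not tricolorable
observation: V spans 6 powers of x: at least 6 crossings in any diagram


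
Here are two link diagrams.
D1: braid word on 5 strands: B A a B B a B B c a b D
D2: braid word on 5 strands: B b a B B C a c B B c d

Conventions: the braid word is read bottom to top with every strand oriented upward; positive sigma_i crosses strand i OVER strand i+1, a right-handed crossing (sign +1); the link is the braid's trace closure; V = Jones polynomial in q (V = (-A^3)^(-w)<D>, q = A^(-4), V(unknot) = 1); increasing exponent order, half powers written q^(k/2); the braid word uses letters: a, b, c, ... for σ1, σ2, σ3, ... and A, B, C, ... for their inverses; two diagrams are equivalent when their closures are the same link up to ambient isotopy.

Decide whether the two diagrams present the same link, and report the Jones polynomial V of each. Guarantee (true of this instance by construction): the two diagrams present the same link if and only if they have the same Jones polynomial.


same link: yes
V(D1) = q^-5 - 2q^-4 + 3q^-3 - q^-2 + 3q^-1 - 1 + q  [12 crossings, <D> = A^-10 - A^-6 + 3A^-2 - A^2 + 3A^6 - 2A^10 + A^14, w = -2]
D2 (bracket A^-4 - 1 + 3A^4 - A^8 + 3A^12 - 2A^16 + A^20; 12 crossings at w = 0): V = q^-5 - 2q^-4 + 3q^-3 - q^-2 + 3q^-1 - 1 + q
note: all 2 diagrams share one V(q), hence one class


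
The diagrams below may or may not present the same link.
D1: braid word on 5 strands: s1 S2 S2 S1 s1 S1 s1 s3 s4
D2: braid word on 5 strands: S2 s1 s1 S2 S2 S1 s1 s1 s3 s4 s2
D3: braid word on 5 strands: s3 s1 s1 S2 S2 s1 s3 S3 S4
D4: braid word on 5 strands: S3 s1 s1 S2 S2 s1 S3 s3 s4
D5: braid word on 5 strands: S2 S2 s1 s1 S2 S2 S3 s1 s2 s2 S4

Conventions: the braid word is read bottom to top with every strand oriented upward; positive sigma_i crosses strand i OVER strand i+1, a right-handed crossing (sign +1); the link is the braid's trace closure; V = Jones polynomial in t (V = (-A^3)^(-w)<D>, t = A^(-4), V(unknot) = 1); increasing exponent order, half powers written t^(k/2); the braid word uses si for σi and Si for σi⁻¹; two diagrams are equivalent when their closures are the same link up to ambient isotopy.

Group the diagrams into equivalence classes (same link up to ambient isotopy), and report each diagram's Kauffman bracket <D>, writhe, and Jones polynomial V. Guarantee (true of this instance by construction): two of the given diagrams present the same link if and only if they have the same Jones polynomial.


grouping into links: {D1} | {D2, D3, D4, D5}
V(D1) = -t^(-5/2) - t^(-1/2)  (w +1, c 9, <D> = A^5 + A^13)
D2 (bracket -A^-5 + A^-1 - A^3 + 2A^7 + A^15; 11 crossings at w = +3): V = -t^(-3/2) - 2t^(1/2) + t^(3/2) - t^(5/2) + t^(7/2)
V(D3) = -t^(-3/2) - 2t^(1/2) + t^(3/2) - t^(5/2) + t^(7/2)  (w +1, c 9, <D> = -A^-11 + A^-7 - A^-3 + 2A + A^9)
V(D4) = -t^(-3/2) - 2t^(1/2) + t^(3/2) - t^(5/2) + t^(7/2)  (w +1, c 9, <D> = -A^-11 + A^-7 - A^-3 + 2A + A^9)
V(D5) = -t^(-3/2) - 2t^(1/2) + t^(3/2) - t^(5/2) + t^(7/2)  [11 crossings, <D> = -A^-17 + A^-13 - A^-9 + 2A^-5 + A^3, w = -1]
key observation: 2 values of V(t) split the 5 diagrams


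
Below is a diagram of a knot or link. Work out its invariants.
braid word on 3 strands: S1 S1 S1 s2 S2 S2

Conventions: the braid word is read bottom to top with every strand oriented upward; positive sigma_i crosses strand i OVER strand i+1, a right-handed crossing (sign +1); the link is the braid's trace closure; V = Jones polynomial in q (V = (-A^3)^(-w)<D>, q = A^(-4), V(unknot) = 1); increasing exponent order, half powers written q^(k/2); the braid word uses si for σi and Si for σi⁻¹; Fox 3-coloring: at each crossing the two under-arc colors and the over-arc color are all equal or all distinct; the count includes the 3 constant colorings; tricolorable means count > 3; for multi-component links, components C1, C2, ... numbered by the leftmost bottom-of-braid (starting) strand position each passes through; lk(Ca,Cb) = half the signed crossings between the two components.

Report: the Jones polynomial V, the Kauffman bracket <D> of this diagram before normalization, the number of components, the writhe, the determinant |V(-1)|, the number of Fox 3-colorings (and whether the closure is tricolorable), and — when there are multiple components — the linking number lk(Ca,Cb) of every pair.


V(q) = -q^-4 + q^-3 + q^-1
bracket: A^-8 + 1 - A^4, w = -4
1 component, writhe -4, over 6 crossings
det 3, colorings 9 of 3^6 — tricolorable
observation: |V(-1)| = 3: so tricolorable, since 3 divides 3


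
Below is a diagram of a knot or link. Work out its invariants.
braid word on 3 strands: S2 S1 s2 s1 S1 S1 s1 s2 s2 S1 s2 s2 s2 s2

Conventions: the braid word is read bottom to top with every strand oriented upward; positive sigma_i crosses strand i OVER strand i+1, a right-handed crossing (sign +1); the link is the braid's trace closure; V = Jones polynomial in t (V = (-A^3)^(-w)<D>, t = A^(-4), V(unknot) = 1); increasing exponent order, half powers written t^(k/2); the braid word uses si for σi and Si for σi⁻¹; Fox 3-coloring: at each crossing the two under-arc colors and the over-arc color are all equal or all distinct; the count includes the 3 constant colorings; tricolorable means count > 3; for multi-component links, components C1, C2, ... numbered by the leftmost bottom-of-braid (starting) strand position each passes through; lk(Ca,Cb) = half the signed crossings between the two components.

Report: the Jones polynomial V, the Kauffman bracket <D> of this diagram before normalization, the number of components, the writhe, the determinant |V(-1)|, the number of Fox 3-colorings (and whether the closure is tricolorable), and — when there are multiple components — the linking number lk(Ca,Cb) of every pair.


Jones polynomial: V(t) = 1 - t + 3t^2 - 3t^3 + 3t^4 - 4t^5 + 3t^6 - 2t^7 + t^8
<D> = A^-20 - 2A^-16 + 3A^-12 - 4A^-8 + 3A^-4 - 3 + 3A^4 - A^8 + A^12; writhe +4
components 1, writhe +4 (14 crossings)
3-colorings: 9 of 3^14, det 21 — tricolorable
note: w = +4 (over 14 crossings) is diagram-only; (-A^3)^(-4) removes it from V


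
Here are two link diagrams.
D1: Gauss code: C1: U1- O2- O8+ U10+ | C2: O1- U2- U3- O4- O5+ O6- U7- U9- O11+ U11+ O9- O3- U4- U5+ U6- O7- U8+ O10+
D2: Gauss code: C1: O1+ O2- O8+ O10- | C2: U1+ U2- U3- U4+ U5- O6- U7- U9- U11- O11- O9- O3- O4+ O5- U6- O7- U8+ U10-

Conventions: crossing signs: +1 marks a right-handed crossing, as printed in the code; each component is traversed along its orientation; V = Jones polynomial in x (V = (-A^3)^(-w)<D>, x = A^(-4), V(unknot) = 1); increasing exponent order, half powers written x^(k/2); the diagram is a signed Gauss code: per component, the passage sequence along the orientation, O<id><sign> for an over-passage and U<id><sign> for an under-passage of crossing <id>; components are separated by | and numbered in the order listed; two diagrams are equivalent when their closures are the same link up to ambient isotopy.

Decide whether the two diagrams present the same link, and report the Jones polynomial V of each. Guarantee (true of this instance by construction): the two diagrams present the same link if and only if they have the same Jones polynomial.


same link: yes
V(D1) = x^(-9/2) - x^(-5/2) - x^(-3/2) - x^(-1/2)  [11 crossings, <D> = A^-7 + A^-3 + A - A^9, w = -3]
D2 (bracket A^-13 + A^-9 + A^-5 - A^3; 11 crossings at w = -5): V = x^(-9/2) - x^(-5/2) - x^(-3/2) - x^(-1/2)
note: from 11 to 11 crossings by R-moves: one link, two diagrams


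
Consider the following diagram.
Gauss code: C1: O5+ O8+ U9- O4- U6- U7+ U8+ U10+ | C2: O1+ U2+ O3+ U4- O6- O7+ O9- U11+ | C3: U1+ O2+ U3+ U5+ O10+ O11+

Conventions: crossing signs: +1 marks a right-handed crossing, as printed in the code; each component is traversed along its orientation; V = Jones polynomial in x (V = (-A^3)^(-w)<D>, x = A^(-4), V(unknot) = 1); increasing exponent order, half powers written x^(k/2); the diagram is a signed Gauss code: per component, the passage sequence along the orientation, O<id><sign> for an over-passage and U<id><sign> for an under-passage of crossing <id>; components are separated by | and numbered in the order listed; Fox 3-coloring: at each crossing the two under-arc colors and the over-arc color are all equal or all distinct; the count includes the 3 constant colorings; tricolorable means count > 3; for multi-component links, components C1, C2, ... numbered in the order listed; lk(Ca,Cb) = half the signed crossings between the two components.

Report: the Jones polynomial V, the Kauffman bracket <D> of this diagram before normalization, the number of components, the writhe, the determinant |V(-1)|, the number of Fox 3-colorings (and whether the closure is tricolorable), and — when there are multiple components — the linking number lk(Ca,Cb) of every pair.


V(x) = 1 - x + 3x^2 - 2x^3 + 4x^4 - 3x^5 + 3x^6 - 2x^7 + x^8
bracket: -A^-17 + 2A^-13 - 3A^-9 + 3A^-5 - 4A^-1 + 2A^3 - 3A^7 + A^11 - A^15, w = +5
3 components, writhe +5, over 11 crossings
lk(C1,C2) = -1
linking number lk(C1,C3) = +1
lk(C2,C3): +2
det 20, colorings 3 of 3^11 — not tricolorable
observation: det 20 = |V(-1)|; not divisible by 3, so not tricolorable


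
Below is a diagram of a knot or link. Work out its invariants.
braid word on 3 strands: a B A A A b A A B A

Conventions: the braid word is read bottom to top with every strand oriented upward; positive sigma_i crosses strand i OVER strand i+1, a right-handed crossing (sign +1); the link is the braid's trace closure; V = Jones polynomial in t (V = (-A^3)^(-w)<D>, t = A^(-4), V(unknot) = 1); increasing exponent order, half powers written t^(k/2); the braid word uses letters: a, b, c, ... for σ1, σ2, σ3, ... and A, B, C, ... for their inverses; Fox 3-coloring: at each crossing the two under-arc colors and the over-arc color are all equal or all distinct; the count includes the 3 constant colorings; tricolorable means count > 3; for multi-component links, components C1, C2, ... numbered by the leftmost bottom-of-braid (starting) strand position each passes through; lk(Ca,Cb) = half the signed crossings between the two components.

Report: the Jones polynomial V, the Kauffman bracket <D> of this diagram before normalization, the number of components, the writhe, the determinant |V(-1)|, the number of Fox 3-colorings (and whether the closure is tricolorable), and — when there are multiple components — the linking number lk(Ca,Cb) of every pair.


Jones polynomial: V(t) = -t^-9 + 2t^-8 - 3t^-7 + 3t^-6 - 3t^-5 + 3t^-4 - t^-3 + t^-2
<D> = A^-10 - A^-6 + 3A^-2 - 3A^2 + 3A^6 - 3A^10 + 2A^14 - A^18; writhe -6
components 1, writhe -6 (10 crossings)
3-colorings: 3 of 3^10, det 17 — not tricolorable
note: V spans 7 powers of t: at least 7 crossings in any diagram


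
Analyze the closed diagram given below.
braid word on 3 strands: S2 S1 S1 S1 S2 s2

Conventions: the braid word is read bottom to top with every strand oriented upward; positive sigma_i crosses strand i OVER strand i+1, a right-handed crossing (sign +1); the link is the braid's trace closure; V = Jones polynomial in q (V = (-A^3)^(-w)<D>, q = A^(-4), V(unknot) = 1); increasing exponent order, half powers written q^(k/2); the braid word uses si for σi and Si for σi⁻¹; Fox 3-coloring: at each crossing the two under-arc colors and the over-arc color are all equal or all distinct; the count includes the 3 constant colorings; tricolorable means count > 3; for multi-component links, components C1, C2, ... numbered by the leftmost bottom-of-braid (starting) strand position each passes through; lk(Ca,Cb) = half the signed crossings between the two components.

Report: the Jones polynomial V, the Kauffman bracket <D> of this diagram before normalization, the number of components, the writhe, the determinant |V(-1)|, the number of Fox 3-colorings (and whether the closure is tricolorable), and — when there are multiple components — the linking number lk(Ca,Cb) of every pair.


V = -q^-4 + q^-3 + q^-1
<D> = A^-8 + 1 - A^4 (w = -4)
1 component over 6 crossings, w = -4
9 Fox colorings among 3^6, |V(-1)| = 3: tricolorable
why: the span of V is 3, forcing >= 3 crossings in any diagram


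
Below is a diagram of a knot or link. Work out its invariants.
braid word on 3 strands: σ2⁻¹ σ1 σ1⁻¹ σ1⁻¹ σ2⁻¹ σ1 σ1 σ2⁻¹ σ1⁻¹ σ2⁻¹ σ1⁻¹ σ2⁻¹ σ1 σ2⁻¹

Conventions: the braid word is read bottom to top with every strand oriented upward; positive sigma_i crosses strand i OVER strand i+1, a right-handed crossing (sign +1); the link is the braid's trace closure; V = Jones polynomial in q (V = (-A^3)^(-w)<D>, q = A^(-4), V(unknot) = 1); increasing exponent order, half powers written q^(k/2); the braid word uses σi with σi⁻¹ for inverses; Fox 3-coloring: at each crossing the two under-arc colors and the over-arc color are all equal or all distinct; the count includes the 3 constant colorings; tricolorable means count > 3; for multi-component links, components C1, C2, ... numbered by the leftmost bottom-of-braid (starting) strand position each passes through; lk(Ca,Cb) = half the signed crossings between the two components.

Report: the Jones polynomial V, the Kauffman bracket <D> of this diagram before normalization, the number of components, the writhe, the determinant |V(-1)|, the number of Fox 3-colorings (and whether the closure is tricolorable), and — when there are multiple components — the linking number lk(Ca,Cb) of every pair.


V = -q^-7 + q^-6 - q^-5 + q^-4 + q^-2
<D> = A^-10 + A^-2 - A^2 + A^6 - A^10 (w = -6)
1 component over 14 crossings, w = -6
3 Fox colorings among 3^14, |V(-1)| = 5: not tricolorable
why: w = -6 (over 14 crossings) is diagram-only; (-A^3)^(6) removes it from V


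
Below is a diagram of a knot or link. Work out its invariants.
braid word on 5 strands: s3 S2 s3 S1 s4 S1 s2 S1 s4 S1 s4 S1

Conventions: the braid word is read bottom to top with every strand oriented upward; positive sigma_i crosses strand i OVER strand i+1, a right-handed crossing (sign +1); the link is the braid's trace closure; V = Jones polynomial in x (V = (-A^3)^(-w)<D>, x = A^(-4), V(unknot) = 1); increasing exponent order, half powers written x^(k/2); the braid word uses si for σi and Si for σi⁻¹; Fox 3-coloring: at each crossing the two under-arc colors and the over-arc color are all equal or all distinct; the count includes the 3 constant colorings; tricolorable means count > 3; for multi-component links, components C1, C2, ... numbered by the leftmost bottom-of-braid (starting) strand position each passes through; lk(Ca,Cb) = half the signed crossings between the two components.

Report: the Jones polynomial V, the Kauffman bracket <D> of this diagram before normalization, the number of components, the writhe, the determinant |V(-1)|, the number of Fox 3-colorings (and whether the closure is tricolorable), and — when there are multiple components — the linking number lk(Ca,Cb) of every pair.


Jones polynomial: V(x) = -x^-5 + x^-4 - 2x^-3 + 4x^-2 - 3x^-1 + 4 - 3x + 2x^2 - x^3
<D> = -A^-12 + 2A^-8 - 3A^-4 + 4 - 3A^4 + 4A^8 - 2A^12 + A^16 - A^20; writhe 0
components 1, writhe 0 (12 crossings)
3-colorings: 9 of 3^12, det 21 — tricolorable
note: |V(-1)| = 21: so tricolorable, since 3 divides 21


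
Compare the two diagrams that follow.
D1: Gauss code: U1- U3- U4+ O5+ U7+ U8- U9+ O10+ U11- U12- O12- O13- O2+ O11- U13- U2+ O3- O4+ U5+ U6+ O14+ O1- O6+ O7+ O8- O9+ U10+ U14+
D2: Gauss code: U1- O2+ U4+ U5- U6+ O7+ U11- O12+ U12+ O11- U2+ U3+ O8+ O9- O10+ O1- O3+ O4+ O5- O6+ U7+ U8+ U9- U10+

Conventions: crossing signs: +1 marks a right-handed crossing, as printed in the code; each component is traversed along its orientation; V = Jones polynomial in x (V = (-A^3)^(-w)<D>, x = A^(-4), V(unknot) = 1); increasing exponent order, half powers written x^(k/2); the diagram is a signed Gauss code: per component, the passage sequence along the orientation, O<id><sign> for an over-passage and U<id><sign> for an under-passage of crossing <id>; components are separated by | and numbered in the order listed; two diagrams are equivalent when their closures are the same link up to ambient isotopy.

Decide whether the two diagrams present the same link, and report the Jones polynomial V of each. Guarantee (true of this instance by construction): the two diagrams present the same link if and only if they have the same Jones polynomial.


equivalent: yes
V(D1) = x + x^3 - x^4  (w +2, c 14, <D> = -A^-10 + A^-6 + A^2)
V(D2) = x + x^3 - x^4  [12 crossings, <D> = -A^-4 + 1 + A^8, w = +4]
key observation: from 14 to 12 crossings by R-moves: one link, two diagrams


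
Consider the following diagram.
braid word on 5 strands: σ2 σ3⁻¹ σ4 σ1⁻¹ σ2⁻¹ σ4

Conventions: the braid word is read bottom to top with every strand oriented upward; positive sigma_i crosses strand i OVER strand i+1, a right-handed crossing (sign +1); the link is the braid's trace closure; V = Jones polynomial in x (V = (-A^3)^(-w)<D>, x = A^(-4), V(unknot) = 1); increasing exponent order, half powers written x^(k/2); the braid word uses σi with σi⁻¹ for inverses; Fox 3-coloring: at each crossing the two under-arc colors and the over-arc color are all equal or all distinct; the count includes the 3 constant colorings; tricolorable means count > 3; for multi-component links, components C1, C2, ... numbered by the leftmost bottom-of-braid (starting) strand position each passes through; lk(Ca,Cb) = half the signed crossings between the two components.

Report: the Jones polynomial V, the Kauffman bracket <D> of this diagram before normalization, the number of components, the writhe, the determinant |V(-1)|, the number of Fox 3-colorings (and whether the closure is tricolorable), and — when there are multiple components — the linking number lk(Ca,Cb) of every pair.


V(x) = 1 + x + x^2 + x^3
bracket: A^-12 + A^-8 + A^-4 + 1, w = 0
3 components, writhe 0, over 6 crossings
lk(C1,C2) = 0
linking number lk(C1,C3) = 0
lk(C2,C3): +1
det 0, colorings 9 of 3^6 — tricolorable
observation: w = 0 shifts under R1 moves; the (-A^3)^(0) factor cancels that in V


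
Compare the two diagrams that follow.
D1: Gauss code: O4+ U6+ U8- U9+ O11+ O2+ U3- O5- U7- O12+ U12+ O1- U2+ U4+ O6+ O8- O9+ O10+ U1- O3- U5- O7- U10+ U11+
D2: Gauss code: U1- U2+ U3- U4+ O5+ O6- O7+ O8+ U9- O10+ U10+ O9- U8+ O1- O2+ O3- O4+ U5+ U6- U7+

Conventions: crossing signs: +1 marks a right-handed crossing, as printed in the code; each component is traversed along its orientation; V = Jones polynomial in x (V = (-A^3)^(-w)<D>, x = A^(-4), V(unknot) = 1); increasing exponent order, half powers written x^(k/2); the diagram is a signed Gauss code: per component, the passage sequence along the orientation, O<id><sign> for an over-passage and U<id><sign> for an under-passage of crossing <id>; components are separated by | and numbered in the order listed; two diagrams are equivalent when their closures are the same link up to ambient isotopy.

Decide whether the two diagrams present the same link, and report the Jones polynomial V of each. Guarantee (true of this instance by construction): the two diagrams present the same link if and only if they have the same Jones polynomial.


same link: no
V(D1) = x^-4 - 2x^-3 + 3x^-2 - 4x^-1 + 5 - 4x + 3x^2 - 2x^3 + x^4  [12 crossings, <D> = A^-10 - 2A^-6 + 3A^-2 - 4A^2 + 5A^6 - 4A^10 + 3A^14 - 2A^18 + A^22, w = +2]
D2 (bracket A^6; 10 crossings at w = +2): V = 1
note: 2 values of V(x) split the 2 diagrams


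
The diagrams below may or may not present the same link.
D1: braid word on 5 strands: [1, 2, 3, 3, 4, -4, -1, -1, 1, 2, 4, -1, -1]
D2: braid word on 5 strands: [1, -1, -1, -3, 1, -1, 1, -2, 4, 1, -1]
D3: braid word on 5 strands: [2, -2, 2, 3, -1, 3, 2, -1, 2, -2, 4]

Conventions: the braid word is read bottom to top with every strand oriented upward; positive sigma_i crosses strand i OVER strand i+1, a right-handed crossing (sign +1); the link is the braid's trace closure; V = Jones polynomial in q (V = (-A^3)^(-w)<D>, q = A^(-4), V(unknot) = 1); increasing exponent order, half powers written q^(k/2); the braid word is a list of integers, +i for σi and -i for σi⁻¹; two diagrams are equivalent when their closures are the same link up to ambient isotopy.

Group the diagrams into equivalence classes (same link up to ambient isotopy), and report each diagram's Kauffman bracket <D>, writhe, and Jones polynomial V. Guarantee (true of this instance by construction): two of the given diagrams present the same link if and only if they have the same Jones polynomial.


classes: {D1, D3} | {D2}
V(D1) = -q^(-3/2) + q^(-1/2) - 2q^(1/2) + 2q^(3/2) - 2q^(5/2) + q^(7/2) - q^(9/2)  [13 crossings, <D> = A^-9 - A^-5 + 2A^-1 - 2A^3 + 2A^7 - A^11 + A^15, w = +3]
V(D2) = -q^(-1/2) - q^(1/2)  (w -1, c 11, <D> = A^-5 + A^-1)
V(D3) = -q^(-3/2) + q^(-1/2) - 2q^(1/2) + 2q^(3/2) - 2q^(5/2) + q^(7/2) - q^(9/2)  (w +3, c 11, <D> = A^-9 - A^-5 + 2A^-1 - 2A^3 + 2A^7 - A^11 + A^15)
insight: V(q) takes 2 values over 3 diagrams, fixing the grouping


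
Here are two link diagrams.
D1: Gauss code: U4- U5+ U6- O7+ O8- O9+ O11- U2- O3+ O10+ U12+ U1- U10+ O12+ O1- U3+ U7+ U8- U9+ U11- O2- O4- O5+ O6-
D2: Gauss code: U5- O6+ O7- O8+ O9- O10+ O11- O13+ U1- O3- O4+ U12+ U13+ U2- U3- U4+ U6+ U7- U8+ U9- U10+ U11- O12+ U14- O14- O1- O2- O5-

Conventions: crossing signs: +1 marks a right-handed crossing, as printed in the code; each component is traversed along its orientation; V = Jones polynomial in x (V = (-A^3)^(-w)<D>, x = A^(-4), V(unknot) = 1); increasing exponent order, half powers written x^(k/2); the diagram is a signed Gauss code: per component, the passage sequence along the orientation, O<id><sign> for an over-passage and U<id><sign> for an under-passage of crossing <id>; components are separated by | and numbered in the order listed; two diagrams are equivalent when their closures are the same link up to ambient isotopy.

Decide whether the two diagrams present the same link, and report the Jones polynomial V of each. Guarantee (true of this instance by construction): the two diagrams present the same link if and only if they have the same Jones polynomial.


equivalent: yes
V(D1) = 1  (w 0, c 12, <D> = 1)
D2 (bracket A^-6; 14 crossings at w = -2): V = 1
why: from 12 to 14 crossings by R-moves: one link, two diagrams


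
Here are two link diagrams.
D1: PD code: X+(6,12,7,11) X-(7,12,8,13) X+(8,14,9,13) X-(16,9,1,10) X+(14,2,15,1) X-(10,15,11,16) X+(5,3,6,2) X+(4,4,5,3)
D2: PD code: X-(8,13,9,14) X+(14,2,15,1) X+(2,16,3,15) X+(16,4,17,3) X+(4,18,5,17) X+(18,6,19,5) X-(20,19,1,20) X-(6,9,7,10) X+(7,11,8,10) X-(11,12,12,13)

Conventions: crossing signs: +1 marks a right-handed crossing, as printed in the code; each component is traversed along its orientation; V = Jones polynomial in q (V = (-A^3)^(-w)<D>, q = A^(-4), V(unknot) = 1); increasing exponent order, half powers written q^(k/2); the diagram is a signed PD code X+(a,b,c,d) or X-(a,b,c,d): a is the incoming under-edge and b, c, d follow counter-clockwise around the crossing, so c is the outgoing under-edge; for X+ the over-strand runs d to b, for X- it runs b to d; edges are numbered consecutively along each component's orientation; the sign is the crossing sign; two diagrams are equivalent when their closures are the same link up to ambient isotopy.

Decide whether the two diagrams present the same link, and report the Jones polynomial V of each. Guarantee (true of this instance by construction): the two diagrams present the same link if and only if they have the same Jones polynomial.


same link: no
V(D1) = q^-2 - q^-1 + 1 - q + q^2  [8 crossings, <D> = A^-2 - A^2 + A^6 - A^10 + A^14, w = +2]
D2 (bracket -A^-22 + A^-18 - A^-14 + A^-10 + A^-2; 10 crossings at w = +2): V = q^2 + q^4 - q^5 + q^6 - q^7
note: 2 classes among 2 diagrams; unequal V(q) rules out equality


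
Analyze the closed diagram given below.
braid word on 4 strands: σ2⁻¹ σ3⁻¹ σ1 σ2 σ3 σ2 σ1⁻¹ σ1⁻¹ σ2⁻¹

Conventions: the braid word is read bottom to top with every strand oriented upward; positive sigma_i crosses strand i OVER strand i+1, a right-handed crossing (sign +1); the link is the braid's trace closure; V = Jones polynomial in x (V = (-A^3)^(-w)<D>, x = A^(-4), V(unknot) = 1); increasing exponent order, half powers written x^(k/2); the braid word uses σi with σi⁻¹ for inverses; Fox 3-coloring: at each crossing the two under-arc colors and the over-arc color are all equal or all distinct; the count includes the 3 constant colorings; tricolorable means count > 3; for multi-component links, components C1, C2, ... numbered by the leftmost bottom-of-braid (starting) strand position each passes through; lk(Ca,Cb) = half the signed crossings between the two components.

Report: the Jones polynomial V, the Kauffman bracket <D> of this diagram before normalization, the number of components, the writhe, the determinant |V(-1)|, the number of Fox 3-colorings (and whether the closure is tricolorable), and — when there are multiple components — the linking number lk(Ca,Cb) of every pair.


Jones polynomial: V(x) = -x^-4 + x^-3 + x^-1
<D> = -A - A^9 + A^13; writhe -1
components 1, writhe -1 (9 crossings)
3-colorings: 9 of 3^9, det 3 — tricolorable
note: w = -1 shifts under R1 moves; the (-A^3)^(1) factor cancels that in V


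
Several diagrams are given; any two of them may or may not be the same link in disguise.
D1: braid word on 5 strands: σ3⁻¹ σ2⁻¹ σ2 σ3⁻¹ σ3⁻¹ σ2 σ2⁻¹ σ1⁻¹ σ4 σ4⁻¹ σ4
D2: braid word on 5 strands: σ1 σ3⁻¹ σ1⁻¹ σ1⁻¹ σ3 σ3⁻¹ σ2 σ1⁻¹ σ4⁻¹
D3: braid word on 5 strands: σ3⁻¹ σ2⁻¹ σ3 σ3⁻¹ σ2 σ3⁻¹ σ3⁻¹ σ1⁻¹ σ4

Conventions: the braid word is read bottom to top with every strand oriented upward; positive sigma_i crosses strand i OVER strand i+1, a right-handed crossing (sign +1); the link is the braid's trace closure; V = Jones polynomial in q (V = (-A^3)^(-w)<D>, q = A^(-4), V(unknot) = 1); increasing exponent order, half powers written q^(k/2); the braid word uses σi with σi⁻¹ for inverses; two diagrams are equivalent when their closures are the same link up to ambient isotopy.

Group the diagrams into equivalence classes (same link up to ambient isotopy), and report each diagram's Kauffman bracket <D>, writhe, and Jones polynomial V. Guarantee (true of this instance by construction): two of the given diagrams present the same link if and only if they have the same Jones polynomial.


classes: {D1, D3} | {D2}
V(D1) = q^(-9/2) - q^(-5/2) - q^(-3/2) - q^(-1/2)  [11 crossings, <D> = A^-7 + A^-3 + A - A^9, w = -3]
V(D2) = -q^(-5/2) - q^(-1/2)  (w -3, c 9, <D> = A^-7 + A)
V(D3) = q^(-9/2) - q^(-5/2) - q^(-3/2) - q^(-1/2)  (w -3, c 9, <D> = A^-7 + A^-3 + A - A^9)
insight: V(q) takes 2 values over 3 diagrams, fixing the grouping


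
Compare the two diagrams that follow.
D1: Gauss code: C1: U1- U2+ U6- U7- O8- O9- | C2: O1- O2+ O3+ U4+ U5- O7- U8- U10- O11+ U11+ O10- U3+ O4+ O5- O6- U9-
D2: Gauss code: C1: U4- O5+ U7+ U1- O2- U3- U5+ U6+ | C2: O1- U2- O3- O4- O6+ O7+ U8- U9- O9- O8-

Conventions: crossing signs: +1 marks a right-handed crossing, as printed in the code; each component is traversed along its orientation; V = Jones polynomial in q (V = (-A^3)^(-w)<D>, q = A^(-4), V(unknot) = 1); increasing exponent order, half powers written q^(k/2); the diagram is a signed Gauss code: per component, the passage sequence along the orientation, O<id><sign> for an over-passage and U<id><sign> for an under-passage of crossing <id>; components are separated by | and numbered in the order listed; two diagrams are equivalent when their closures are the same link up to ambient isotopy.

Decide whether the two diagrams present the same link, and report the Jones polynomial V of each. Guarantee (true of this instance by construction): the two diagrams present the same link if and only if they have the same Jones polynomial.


same link: no
V(D1) = -q^(-9/2) - q^(-5/2) + q^(-3/2) - q^(-1/2)  [11 crossings, <D> = A^-7 - A^-3 + A + A^9, w = -3]
D2 (bracket A^-7 + A; 9 crossings at w = -3): V = -q^(-5/2) - q^(-1/2)
note: V(q) takes 2 values over 2 diagrams, fixing the grouping


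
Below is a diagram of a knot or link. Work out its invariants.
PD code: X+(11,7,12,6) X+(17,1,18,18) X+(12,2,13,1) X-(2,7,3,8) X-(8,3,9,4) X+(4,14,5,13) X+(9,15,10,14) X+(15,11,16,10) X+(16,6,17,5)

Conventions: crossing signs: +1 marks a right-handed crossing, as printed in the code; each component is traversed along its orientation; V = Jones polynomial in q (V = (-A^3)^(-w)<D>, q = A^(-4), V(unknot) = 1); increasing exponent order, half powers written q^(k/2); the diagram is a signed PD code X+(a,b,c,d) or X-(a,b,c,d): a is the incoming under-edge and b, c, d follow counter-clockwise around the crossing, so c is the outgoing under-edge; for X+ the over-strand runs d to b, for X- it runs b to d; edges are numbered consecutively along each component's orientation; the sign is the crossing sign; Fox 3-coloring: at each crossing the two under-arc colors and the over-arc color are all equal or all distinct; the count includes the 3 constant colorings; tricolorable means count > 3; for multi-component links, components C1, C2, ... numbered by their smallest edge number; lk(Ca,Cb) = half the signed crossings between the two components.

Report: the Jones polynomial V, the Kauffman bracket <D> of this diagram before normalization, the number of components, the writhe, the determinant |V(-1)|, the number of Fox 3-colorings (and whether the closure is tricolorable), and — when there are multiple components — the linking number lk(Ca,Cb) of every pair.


V = q - q^2 + 2q^3 - q^4 + q^5 - q^6
<D> = A^-9 - A^-5 + A^-1 - 2A^3 + A^7 - A^11 (w = +5)
1 component over 9 crossings, w = +5
3 Fox colorings among 3^9, |V(-1)| = 7: not tricolorable
why: det 7 = |V(-1)|; not divisible by 3, so not tricolorable


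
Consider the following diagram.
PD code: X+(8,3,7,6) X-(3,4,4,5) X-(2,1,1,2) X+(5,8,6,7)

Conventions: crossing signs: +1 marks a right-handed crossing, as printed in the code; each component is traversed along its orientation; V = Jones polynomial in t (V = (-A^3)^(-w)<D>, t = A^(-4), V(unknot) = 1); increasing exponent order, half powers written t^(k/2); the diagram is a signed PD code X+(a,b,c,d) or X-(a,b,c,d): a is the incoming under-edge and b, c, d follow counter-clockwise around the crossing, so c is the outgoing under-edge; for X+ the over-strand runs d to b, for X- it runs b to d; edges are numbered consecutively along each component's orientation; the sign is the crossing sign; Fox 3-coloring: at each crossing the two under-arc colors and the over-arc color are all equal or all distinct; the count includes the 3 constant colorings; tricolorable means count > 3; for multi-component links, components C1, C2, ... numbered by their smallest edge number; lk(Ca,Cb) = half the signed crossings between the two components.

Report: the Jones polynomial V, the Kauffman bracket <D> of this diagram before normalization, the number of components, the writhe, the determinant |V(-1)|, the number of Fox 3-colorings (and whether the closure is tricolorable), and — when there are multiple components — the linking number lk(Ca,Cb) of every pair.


V(t) = 1 + t + t^2 + t^3
bracket: A^-12 + A^-8 + A^-4 + 1, w = 0
3 components, writhe 0, over 4 crossings
lk(C1,C2) = 0
linking number lk(C1,C3) = 0
lk(C2,C3): +1
det 0, colorings 9 of 3^4 — tricolorable
observation: |V(-1)| = 0: so tricolorable, since 3 divides 0


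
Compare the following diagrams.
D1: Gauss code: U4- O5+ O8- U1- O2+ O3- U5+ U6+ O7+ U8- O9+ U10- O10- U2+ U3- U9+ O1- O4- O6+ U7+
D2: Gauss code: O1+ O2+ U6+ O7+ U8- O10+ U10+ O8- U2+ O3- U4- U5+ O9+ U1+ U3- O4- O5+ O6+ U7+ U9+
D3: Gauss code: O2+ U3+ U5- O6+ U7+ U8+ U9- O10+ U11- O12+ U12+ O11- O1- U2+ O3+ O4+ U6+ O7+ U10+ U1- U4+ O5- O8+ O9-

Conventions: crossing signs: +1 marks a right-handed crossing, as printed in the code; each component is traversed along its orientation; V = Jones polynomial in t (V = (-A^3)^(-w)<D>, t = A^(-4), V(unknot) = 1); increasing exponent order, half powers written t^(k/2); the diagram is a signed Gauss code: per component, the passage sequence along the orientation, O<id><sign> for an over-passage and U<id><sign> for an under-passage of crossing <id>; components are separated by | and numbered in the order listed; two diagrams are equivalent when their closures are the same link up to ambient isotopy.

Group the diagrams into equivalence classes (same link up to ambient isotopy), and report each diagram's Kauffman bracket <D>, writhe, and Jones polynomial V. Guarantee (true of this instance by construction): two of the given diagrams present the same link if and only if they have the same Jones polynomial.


grouping into links: {D1} | {D2, D3}
V(D1) = t^-2 - t^-1 + 1 - t + t^2  (w 0, c 10, <D> = A^-8 - A^-4 + 1 - A^4 + A^8)
V(D2) = t - t^2 + 2t^3 - t^4 + t^5 - t^6  [10 crossings, <D> = -A^-12 + A^-8 - A^-4 + 2 - A^4 + A^8, w = +4]
V(D3) = t - t^2 + 2t^3 - t^4 + t^5 - t^6  [12 crossings, <D> = -A^-12 + A^-8 - A^-4 + 2 - A^4 + A^8, w = +4]
why: 2 values of V(t) split the 3 diagrams


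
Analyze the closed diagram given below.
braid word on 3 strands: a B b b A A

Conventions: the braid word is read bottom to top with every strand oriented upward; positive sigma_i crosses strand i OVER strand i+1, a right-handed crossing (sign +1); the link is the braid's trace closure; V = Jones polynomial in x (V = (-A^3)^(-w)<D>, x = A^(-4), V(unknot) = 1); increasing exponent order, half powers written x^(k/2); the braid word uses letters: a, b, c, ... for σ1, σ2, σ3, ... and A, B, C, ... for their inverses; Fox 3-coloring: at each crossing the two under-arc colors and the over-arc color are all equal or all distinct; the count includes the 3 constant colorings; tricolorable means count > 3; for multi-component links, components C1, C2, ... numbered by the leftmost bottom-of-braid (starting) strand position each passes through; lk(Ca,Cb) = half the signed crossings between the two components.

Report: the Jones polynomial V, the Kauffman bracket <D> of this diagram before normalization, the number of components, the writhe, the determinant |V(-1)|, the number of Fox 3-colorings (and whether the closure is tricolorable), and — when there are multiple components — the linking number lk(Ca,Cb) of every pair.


V(x) = 1
bracket: 1, w = 0
1 component, writhe 0, over 6 crossings
det 1, colorings 3 of 3^6 — not tricolorable
observation: free reduction leaves σ1 σ2 σ1⁻¹ σ1⁻¹ of the original 6 letters
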